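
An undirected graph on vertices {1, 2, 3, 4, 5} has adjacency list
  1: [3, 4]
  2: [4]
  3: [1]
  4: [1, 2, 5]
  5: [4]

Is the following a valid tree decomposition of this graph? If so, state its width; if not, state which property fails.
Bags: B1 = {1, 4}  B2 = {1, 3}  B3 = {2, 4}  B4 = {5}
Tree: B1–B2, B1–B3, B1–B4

No — edge (4,5) lies in no bag.

A tree decomposition must satisfy three properties: every vertex lies in some bag; for every edge, both endpoints lie together in some bag; and for every vertex, the bags containing it form a connected subtree. Here edge (4,5) lies in no bag, so the decomposition is invalid.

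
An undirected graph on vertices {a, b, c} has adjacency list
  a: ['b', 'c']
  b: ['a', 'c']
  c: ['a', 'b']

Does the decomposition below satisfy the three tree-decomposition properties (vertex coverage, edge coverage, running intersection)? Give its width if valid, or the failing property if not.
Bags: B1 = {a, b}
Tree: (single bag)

No — vertex c appears in no bag.

A tree decomposition must satisfy three properties: every vertex lies in some bag; for every edge, both endpoints lie together in some bag; and for every vertex, the bags containing it form a connected subtree. Here vertex c appears in no bag, so the decomposition is invalid.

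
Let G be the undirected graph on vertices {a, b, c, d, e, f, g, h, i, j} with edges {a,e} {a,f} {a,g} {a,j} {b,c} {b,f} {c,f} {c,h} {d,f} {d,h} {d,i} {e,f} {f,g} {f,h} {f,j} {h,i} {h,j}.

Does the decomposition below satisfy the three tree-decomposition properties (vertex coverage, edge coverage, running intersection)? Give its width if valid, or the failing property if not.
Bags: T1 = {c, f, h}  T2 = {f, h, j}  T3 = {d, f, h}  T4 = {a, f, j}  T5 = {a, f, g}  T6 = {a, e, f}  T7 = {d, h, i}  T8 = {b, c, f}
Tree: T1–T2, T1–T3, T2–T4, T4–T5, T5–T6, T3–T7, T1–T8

Yes; width 2.

Every vertex of G appears in some bag (union = {a, b, c, d, e, f, g, h, i, j}); every edge is covered by a bag; and for each vertex v the set of bags containing v is connected in the bag tree. The decomposition is therefore valid. The largest bag has 3 vertices, so the width is 2.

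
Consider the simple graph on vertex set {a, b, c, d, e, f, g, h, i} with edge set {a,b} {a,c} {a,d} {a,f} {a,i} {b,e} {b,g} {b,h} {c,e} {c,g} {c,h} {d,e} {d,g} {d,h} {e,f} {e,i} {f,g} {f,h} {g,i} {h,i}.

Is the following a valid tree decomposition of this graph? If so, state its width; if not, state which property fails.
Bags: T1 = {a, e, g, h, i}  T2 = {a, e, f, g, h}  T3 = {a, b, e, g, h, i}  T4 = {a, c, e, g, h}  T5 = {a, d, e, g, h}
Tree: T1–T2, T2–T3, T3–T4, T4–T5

A tree decomposition must satisfy three properties: every vertex lies in some bag; for every edge, both endpoints lie together in some bag; and for every vertex, the bags containing it form a connected subtree. Here bags containing vertex i are not connected in the tree, so the decomposition is invalid.

No — bags containing vertex i are not connected in the tree.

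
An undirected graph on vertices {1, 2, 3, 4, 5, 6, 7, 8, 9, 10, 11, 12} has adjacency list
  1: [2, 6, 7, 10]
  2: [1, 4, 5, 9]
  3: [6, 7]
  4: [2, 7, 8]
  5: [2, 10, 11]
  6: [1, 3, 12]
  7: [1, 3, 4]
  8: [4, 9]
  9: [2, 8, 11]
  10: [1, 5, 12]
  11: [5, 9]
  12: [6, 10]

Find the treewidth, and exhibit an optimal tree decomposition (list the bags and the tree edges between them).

Each bag holds 4 vertices, so the decomposition has width 3, which upper-bounds the treewidth. For the lower bound: the 4 vertex sets {3,6,12}, {7}, {1}, {2,4,5,10} are disjoint, each induces a connected subgraph, and every pair is joined by at least one edge of G. Contracting each set to a single vertex therefore yields K_{4} as a minor, and since treewidth is minor-monotone, tw(G) ≥ tw(K_{4}) = 3. The upper and lower bounds meet at 3, so that is the treewidth.

Treewidth 3.
Bags: B1 = {3, 6, 7, 12}  B2 = {1, 6, 7, 12}  B3 = {1, 7, 10, 12}  B4 = {1, 4, 7, 10}  B5 = {1, 2, 4, 10}  B6 = {2, 4, 5, 10}  B7 = {2, 4, 5, 8}  B8 = {2, 5, 8, 9}  B9 = {5, 8, 9, 11}
Tree: B1–B2, B2–B3, B3–B4, B4–B5, B5–B6, B6–B7, B7–B8, B8–B9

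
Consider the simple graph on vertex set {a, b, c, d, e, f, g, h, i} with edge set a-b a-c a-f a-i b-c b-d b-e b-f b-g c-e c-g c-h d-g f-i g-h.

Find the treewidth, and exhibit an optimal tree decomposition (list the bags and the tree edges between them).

Treewidth 2.
One such decomposition:
Bags: B1 = {a, b, f}  B2 = {a, b, c}  B3 = {b, c, g}  B4 = {b, d, g}  B5 = {c, g, h}  B6 = {a, f, i}  B7 = {b, c, e}
Tree: B1–B2, B2–B3, B3–B4, B3–B5, B1–B6, B3–B7

The largest bag has 3 vertices, giving width 2; this decomposition certifies tw(G) ≤ 2. For the lower bound, the 3 vertices {c, g, h} are pairwise adjacent, and any tree decomposition puts a clique entirely inside one bag — forcing width ≥ 2. Therefore the treewidth is 2.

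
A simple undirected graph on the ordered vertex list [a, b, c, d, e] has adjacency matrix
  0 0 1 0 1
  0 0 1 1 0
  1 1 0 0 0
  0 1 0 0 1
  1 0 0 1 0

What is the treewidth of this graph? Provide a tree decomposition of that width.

Treewidth 2.
One such decomposition:
Bags: B1 = {a, c, e}  B2 = {c, d, e}  B3 = {b, c, d}
Tree: B1–B2, B2–B3

Each bag holds 3 vertices, so the decomposition has width 2, which upper-bounds the treewidth. Since c–a–e–d–b–c is a cycle in G, G is not acyclic. Forests are exactly the graphs of treewidth ≤ 1, so tw(G) ≥ 2. Combining the bounds, tw(G) = 2.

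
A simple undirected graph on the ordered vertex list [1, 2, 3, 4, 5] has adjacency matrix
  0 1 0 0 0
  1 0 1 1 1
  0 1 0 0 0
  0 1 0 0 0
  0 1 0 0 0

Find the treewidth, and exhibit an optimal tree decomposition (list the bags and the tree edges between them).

Each bag holds 2 vertices, so the decomposition has width 1, which upper-bounds the treewidth. Since G has at least one edge (e.g. 4–2), it is not an edgeless graph, so tw(G) ≥ 1. The upper and lower bounds meet at 1, so that is the treewidth.

Treewidth 1.
One such decomposition:
Bags: B1 = {2, 4}  B2 = {2, 3}  B3 = {1, 2}  B4 = {2, 5}
Tree: B1–B2, B2–B3, B3–B4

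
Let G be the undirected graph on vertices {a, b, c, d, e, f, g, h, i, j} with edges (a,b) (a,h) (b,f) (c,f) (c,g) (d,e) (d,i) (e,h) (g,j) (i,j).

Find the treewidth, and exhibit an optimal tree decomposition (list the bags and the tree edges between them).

Treewidth 2.
One optimal decomposition is:
Bags: B1 = {c, f, g}  B2 = {b, f, g}  B3 = {a, b, g}  B4 = {a, g, h}  B5 = {e, g, h}  B6 = {d, e, g}  B7 = {d, g, i}  B8 = {g, i, j}
Tree: B1–B2, B2–B3, B3–B4, B4–B5, B5–B6, B6–B7, B7–B8

The largest bag has 3 vertices, giving width 2; this decomposition certifies tw(G) ≤ 2. Since g–c–f–b–a–h–e–d–i–j–g is a cycle in G, G is not acyclic. Forests are exactly the graphs of treewidth ≤ 1, so tw(G) ≥ 2. Therefore the treewidth is 2.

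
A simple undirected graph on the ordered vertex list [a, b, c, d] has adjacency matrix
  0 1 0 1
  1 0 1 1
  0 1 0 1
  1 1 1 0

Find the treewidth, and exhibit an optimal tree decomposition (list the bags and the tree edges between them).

Treewidth 2.
One optimal decomposition is:
Bags: B1 = {b, c, d}  B2 = {a, b, d}
Tree: B1–B2

Each bag holds 3 vertices, so the decomposition has width 2, which upper-bounds the treewidth. On the other hand G contains the 3-clique {b, c, d}. A clique must lie in a single bag of any decomposition, so no decomposition can have width below 2. Hence tw(G) = 2 exactly.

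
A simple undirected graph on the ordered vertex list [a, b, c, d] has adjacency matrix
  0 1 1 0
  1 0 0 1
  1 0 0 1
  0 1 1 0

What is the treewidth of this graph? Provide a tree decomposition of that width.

The largest bag has 3 vertices, giving width 2; this decomposition certifies tw(G) ≤ 2. For the lower bound, G contains the cycle c–d–b–a–c, so G is not a forest; only forests have treewidth ≤ 1, hence tw(G) ≥ 2. The upper and lower bounds meet at 2, so that is the treewidth.

Treewidth 2.
One optimal decomposition is:
Bags: B1 = {b, c, d}  B2 = {a, b, c}
Tree: B1–B2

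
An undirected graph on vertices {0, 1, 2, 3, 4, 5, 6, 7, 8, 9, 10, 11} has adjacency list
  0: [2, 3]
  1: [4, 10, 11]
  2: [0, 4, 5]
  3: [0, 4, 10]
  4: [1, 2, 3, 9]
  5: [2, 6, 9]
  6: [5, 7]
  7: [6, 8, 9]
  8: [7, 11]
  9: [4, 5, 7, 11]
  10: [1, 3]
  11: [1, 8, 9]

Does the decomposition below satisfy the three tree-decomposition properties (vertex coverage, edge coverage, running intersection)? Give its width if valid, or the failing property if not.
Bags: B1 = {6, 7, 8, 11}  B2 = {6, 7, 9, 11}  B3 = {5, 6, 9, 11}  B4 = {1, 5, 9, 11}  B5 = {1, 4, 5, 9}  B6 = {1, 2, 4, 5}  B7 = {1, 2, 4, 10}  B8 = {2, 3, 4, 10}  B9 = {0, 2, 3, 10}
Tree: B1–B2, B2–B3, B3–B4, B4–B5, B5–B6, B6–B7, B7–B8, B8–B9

Yes; width 3.

Vertex coverage: the bags together contain {0, 1, 2, 3, 4, 5, 6, 7, 8, 9, 10, 11}, the full vertex set. Edge coverage: each edge of G has both endpoints in at least one bag. Running intersection: for every vertex, the bags containing it form a connected subtree. All three properties hold, so this is a valid tree decomposition of width max|bag| − 1 = 3, and hence tw(G) ≤ 3.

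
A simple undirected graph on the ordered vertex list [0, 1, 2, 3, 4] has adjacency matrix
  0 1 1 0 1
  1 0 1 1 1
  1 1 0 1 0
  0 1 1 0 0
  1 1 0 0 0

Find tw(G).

2

A width-2 tree decomposition is:
Bags: B1 = {1, 2, 3}  B2 = {0, 1, 2}  B3 = {0, 1, 4}
Tree: B1–B2, B2–B3
Every bag has size at most 3, so the width is 3 − 1 = 2 and tw(G) ≤ 2. On the other hand G contains the 3-clique {0, 1, 2}. A clique must lie in a single bag of any decomposition, so no decomposition can have width below 2. Combining the bounds, tw(G) = 2.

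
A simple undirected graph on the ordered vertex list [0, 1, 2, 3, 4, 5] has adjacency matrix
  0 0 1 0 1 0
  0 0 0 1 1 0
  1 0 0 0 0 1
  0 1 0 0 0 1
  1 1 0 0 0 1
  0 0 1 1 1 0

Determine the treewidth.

A width-2 tree decomposition is:
Bags: B1 = {0, 2, 4}  B2 = {2, 4, 5}  B3 = {1, 4, 5}  B4 = {1, 3, 5}
Tree: B1–B2, B2–B3, B3–B4
Every bag has size at most 3, so the width is 3 − 1 = 2 and tw(G) ≤ 2. Since 0–2–5–4–0 is a cycle in G, G is not acyclic. Forests are exactly the graphs of treewidth ≤ 1, so tw(G) ≥ 2. Hence tw(G) = 2 exactly.

2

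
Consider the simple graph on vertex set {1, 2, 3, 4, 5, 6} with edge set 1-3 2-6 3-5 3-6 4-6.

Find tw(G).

A width-1 tree decomposition is:
Bags: B1 = {3, 5}  B2 = {3, 6}  B3 = {2, 6}  B4 = {4, 6}  B5 = {1, 3}
Tree: B1–B2, B2–B3, B2–B4, B2–B5
Each bag holds 2 vertices, so the decomposition has width 1, which upper-bounds the treewidth. Since G has at least one edge (e.g. 5–3), it is not an edgeless graph, so tw(G) ≥ 1. Therefore the treewidth is 1.

1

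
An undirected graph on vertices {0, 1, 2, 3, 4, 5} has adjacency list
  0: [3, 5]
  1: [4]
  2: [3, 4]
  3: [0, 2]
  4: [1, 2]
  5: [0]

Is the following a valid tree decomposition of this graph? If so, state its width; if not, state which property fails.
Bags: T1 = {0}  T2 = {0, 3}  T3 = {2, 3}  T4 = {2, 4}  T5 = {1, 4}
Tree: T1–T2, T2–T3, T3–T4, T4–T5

No — vertex 5 appears in no bag.

A tree decomposition must satisfy three properties: every vertex lies in some bag; for every edge, both endpoints lie together in some bag; and for every vertex, the bags containing it form a connected subtree. Here vertex 5 appears in no bag, so the decomposition is invalid.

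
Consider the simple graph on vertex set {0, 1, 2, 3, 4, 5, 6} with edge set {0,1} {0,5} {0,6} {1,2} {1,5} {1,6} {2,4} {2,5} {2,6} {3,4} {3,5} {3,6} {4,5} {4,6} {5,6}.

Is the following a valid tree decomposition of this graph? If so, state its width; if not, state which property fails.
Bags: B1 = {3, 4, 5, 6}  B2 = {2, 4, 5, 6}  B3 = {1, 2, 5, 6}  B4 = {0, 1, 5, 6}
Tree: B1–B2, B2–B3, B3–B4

Yes; width 3.

Every vertex of G appears in some bag (union = {0, 1, 2, 3, 4, 5, 6}); every edge is covered by a bag; and for each vertex v the set of bags containing v is connected in the bag tree. The decomposition is therefore valid. The largest bag has 4 vertices, so the width is 3.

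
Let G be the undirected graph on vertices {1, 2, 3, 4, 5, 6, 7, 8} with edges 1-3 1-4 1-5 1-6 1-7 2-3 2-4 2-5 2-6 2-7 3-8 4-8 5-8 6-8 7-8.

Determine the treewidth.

A width-3 tree decomposition is:
Bags: B1 = {1, 2, 5, 8}  B2 = {1, 2, 6, 8}  B3 = {1, 2, 3, 8}  B4 = {1, 2, 4, 8}  B5 = {1, 2, 7, 8}
Tree: B1–B2, B2–B3, B3–B4, B4–B5
The largest bag has 4 vertices, giving width 3; this decomposition certifies tw(G) ≤ 3. For the lower bound: the 4 vertex sets {5,8}, {1,6}, {2}, {3} are disjoint, each induces a connected subgraph, and every pair is joined by at least one edge of G. Contracting each set to a single vertex therefore yields K_{4} as a minor, and since treewidth is minor-monotone, tw(G) ≥ tw(K_{4}) = 3. Hence tw(G) = 3 exactly.

3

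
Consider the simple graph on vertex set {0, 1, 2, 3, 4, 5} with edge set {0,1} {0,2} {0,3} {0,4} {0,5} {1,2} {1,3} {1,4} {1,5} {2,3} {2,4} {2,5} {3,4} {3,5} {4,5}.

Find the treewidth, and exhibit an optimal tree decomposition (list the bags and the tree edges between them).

Treewidth 5.
One optimal decomposition is:
Bags: B1 = {0, 1, 2, 3, 4, 5}
Tree: (single bag)

A single bag containing all 6 vertices is trivially a valid decomposition of width 5. On the other hand G contains the 6-clique {0, 1, 2, 3, 4, 5}. A clique must lie in a single bag of any decomposition, so no decomposition can have width below 5. Combining the bounds, tw(G) = 5.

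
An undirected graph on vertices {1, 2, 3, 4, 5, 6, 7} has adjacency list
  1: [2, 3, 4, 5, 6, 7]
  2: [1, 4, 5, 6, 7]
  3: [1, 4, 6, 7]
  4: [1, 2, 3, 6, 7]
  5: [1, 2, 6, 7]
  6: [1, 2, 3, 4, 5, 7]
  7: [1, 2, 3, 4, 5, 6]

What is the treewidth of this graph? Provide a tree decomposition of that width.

Treewidth 4.
One such decomposition:
Bags: B1 = {1, 3, 4, 6, 7}  B2 = {1, 2, 4, 6, 7}  B3 = {1, 2, 5, 6, 7}
Tree: B1–B2, B2–B3

The largest bag has 5 vertices, giving width 4; this decomposition certifies tw(G) ≤ 4. On the other hand G contains the 5-clique {1, 2, 4, 6, 7}. A clique must lie in a single bag of any decomposition, so no decomposition can have width below 4. Hence tw(G) = 4 exactly.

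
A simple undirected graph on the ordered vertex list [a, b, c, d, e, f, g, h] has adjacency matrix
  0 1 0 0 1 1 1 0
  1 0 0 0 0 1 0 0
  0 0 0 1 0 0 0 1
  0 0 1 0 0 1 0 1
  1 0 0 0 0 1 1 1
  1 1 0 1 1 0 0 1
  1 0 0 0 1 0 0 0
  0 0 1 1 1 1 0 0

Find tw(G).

A width-2 tree decomposition is:
Bags: B1 = {a, e, f}  B2 = {e, f, h}  B3 = {d, f, h}  B4 = {a, e, g}  B5 = {c, d, h}  B6 = {a, b, f}
Tree: B1–B2, B2–B3, B1–B4, B3–B5, B1–B6
Every bag has size at most 3, so the width is 3 − 1 = 2 and tw(G) ≤ 2. Conversely, {a, e, g} is a clique of size 3, and the vertices of any clique must share a bag in every tree decomposition; so some bag has ≥ 3 vertices and tw(G) ≥ 2. Combining the bounds, tw(G) = 2.

2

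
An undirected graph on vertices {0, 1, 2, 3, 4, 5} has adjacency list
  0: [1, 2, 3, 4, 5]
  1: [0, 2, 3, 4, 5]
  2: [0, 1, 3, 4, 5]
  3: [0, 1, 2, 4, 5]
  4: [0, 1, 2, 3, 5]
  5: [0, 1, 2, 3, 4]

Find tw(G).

5

A width-5 tree decomposition is:
Bags: B1 = {0, 1, 2, 3, 4, 5}
Tree: (single bag)
With just one bag of size 6, the width is 6 − 1 = 5, so tw(G) ≤ 5. On the other hand G contains the 6-clique {0, 1, 2, 3, 4, 5}. A clique must lie in a single bag of any decomposition, so no decomposition can have width below 5. The upper and lower bounds meet at 5, so that is the treewidth.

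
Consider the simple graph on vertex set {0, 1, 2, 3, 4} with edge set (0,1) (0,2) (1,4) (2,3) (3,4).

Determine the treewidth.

2

A width-2 tree decomposition is:
Bags: B1 = {0, 1, 4}  B2 = {0, 3, 4}  B3 = {0, 2, 3}
Tree: B1–B2, B2–B3
The largest bag has 3 vertices, giving width 2; this decomposition certifies tw(G) ≤ 2. The edges 0–1–4–3–2–0 form a cycle, so G is not a tree and its treewidth is at least 2. The upper and lower bounds meet at 2, so that is the treewidth.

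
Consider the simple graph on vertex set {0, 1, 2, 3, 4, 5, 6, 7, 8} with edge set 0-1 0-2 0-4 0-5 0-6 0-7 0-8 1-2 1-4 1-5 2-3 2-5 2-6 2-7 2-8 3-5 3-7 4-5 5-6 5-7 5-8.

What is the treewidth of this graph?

3

A width-3 tree decomposition is:
Bags: B1 = {0, 2, 5, 7}  B2 = {0, 2, 5, 6}  B3 = {2, 3, 5, 7}  B4 = {0, 1, 2, 5}  B5 = {0, 2, 5, 8}  B6 = {0, 1, 4, 5}
Tree: B1–B2, B1–B3, B1–B4, B2–B5, B4–B6
Every bag has size at most 4, so the width is 4 − 1 = 3 and tw(G) ≤ 3. For the lower bound, the 4 vertices {0, 2, 5, 8} are pairwise adjacent, and any tree decomposition puts a clique entirely inside one bag — forcing width ≥ 3. Therefore the treewidth is 3.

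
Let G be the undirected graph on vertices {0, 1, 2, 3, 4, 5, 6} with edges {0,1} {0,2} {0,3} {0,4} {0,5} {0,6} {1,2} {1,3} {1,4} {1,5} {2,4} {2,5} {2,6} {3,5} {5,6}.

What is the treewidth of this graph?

3

A width-3 tree decomposition is:
Bags: B1 = {0, 1, 2, 5}  B2 = {0, 1, 3, 5}  B3 = {0, 2, 5, 6}  B4 = {0, 1, 2, 4}
Tree: B1–B2, B1–B3, B1–B4
Each bag holds 4 vertices, so the decomposition has width 3, which upper-bounds the treewidth. On the other hand G contains the 4-clique {0, 1, 2, 4}. A clique must lie in a single bag of any decomposition, so no decomposition can have width below 3. Hence tw(G) = 3 exactly.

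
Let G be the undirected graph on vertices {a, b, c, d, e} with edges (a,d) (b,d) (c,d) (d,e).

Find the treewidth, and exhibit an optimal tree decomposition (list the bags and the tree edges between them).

Each bag holds 2 vertices, so the decomposition has width 1, which upper-bounds the treewidth. G has an edge, so its treewidth is at least 1. The upper and lower bounds meet at 1, so that is the treewidth.

Treewidth 1.
One such decomposition:
Bags: B1 = {d, e}  B2 = {b, d}  B3 = {c, d}  B4 = {a, d}
Tree: B1–B2, B1–B3, B3–B4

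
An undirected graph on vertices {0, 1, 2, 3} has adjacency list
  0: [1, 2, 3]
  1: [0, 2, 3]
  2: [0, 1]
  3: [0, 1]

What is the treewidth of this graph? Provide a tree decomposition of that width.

The largest bag has 3 vertices, giving width 2; this decomposition certifies tw(G) ≤ 2. On the other hand G contains the 3-clique {0, 1, 2}. A clique must lie in a single bag of any decomposition, so no decomposition can have width below 2. Hence tw(G) = 2 exactly.

Treewidth 2.
Bags: B1 = {0, 1, 3}  B2 = {0, 1, 2}
Tree: B1–B2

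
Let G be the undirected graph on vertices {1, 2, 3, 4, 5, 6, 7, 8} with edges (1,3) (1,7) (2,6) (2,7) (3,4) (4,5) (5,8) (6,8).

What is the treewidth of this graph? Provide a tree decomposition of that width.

Every bag has size at most 3, so the width is 3 − 1 = 2 and tw(G) ≤ 2. Since 4–5–8–6–2–7–1–3–4 is a cycle in G, G is not acyclic. Forests are exactly the graphs of treewidth ≤ 1, so tw(G) ≥ 2. Hence tw(G) = 2 exactly.

Treewidth 2.
Bags: B1 = {4, 5, 8}  B2 = {4, 6, 8}  B3 = {2, 4, 6}  B4 = {2, 4, 7}  B5 = {1, 4, 7}  B6 = {1, 3, 4}
Tree: B1–B2, B2–B3, B3–B4, B4–B5, B5–B6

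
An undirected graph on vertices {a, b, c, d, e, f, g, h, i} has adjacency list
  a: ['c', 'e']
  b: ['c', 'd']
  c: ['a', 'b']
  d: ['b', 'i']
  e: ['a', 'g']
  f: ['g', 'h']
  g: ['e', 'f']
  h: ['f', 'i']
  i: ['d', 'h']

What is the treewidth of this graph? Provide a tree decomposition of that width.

Treewidth 2.
One such decomposition:
Bags: B1 = {f, h, i}  B2 = {f, g, i}  B3 = {e, g, i}  B4 = {a, e, i}  B5 = {a, c, i}  B6 = {b, c, i}  B7 = {b, d, i}
Tree: B1–B2, B2–B3, B3–B4, B4–B5, B5–B6, B6–B7

Each bag holds 3 vertices, so the decomposition has width 2, which upper-bounds the treewidth. For the lower bound, G contains the cycle i–h–f–g–e–a–c–b–d–i, so G is not a forest; only forests have treewidth ≤ 1, hence tw(G) ≥ 2. The upper and lower bounds meet at 2, so that is the treewidth.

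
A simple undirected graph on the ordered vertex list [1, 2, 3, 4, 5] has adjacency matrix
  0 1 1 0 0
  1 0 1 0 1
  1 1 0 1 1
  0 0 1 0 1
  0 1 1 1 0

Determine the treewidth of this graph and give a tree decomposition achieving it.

Every bag has size at most 3, so the width is 3 − 1 = 2 and tw(G) ≤ 2. On the other hand G contains the 3-clique {1, 2, 3}. A clique must lie in a single bag of any decomposition, so no decomposition can have width below 2. The upper and lower bounds meet at 2, so that is the treewidth.

Treewidth 2.
Bags: B1 = {2, 3, 5}  B2 = {3, 4, 5}  B3 = {1, 2, 3}
Tree: B1–B2, B1–B3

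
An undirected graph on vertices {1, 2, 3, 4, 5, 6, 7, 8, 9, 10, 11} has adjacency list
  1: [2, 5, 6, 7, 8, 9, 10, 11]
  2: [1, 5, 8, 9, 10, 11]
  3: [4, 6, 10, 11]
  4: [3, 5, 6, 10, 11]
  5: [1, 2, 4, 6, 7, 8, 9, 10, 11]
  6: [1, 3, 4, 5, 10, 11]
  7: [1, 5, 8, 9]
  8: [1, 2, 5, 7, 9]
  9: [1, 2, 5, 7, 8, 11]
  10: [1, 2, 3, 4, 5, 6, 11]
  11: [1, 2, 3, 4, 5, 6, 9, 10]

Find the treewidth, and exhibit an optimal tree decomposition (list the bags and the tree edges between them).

Treewidth 4.
One such decomposition:
Bags: B1 = {1, 2, 5, 9, 11}  B2 = {1, 2, 5, 10, 11}  B3 = {1, 5, 6, 10, 11}  B4 = {1, 2, 5, 8, 9}  B5 = {1, 5, 7, 8, 9}  B6 = {4, 5, 6, 10, 11}  B7 = {3, 4, 6, 10, 11}
Tree: B1–B2, B2–B3, B1–B4, B4–B5, B3–B6, B6–B7

Every bag has size at most 5, so the width is 5 − 1 = 4 and tw(G) ≤ 4. On the other hand G contains the 5-clique {3, 4, 6, 10, 11}. A clique must lie in a single bag of any decomposition, so no decomposition can have width below 4. The upper and lower bounds meet at 4, so that is the treewidth.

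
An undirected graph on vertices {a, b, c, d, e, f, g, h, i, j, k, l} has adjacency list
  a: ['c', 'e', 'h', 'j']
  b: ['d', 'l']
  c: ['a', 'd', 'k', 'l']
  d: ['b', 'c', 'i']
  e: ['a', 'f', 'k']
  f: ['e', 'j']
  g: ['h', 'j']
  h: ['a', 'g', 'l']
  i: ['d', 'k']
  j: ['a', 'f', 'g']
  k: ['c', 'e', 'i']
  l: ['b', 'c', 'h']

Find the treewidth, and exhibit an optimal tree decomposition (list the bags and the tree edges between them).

Treewidth 3.
One optimal decomposition is:
Bags: B1 = {e, f, g, j}  B2 = {a, e, g, j}  B3 = {a, e, g, h}  B4 = {a, e, h, k}  B5 = {a, c, h, k}  B6 = {c, h, k, l}  B7 = {c, i, k, l}  B8 = {c, d, i, l}  B9 = {b, d, i, l}
Tree: B1–B2, B2–B3, B3–B4, B4–B5, B5–B6, B6–B7, B7–B8, B8–B9

Each bag holds 4 vertices, so the decomposition has width 3, which upper-bounds the treewidth. For the lower bound: the 4 vertex sets {f,g,j}, {e}, {a}, {c,h,k,l} are disjoint, each induces a connected subgraph, and every pair is joined by at least one edge of G. Contracting each set to a single vertex therefore yields K_{4} as a minor, and since treewidth is minor-monotone, tw(G) ≥ tw(K_{4}) = 3. The upper and lower bounds meet at 3, so that is the treewidth.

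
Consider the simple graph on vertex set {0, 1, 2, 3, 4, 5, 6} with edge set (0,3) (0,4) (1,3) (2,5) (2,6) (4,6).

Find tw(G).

A width-1 tree decomposition is:
Bags: B1 = {2, 5}  B2 = {2, 6}  B3 = {4, 6}  B4 = {0, 4}  B5 = {0, 3}  B6 = {1, 3}
Tree: B1–B2, B2–B3, B3–B4, B4–B5, B5–B6
The largest bag has 2 vertices, giving width 1; this decomposition certifies tw(G) ≤ 1. Since G has at least one edge (e.g. 5–2), it is not an edgeless graph, so tw(G) ≥ 1. Hence tw(G) = 1 exactly.

1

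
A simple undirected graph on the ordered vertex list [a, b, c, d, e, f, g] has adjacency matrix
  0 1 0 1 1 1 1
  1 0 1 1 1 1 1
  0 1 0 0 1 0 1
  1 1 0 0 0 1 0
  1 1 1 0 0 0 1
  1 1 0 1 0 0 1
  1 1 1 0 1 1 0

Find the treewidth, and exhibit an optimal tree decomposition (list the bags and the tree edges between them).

Treewidth 3.
Bags: B1 = {a, b, f, g}  B2 = {a, b, e, g}  B3 = {a, b, d, f}  B4 = {b, c, e, g}
Tree: B1–B2, B1–B3, B2–B4

Each bag holds 4 vertices, so the decomposition has width 3, which upper-bounds the treewidth. On the other hand G contains the 4-clique {a, b, d, f}. A clique must lie in a single bag of any decomposition, so no decomposition can have width below 3. Hence tw(G) = 3 exactly.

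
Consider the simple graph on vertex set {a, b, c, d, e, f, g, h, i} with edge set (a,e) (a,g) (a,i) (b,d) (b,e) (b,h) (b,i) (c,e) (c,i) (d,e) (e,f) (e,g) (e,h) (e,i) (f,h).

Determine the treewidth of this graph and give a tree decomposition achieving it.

Each bag holds 3 vertices, so the decomposition has width 2, which upper-bounds the treewidth. For the lower bound, the 3 vertices {e, f, h} are pairwise adjacent, and any tree decomposition puts a clique entirely inside one bag — forcing width ≥ 2. Combining the bounds, tw(G) = 2.

Treewidth 2.
Bags: B1 = {b, e, h}  B2 = {b, d, e}  B3 = {e, f, h}  B4 = {b, e, i}  B5 = {c, e, i}  B6 = {a, e, i}  B7 = {a, e, g}
Tree: B1–B2, B1–B3, B2–B4, B4–B5, B5–B6, B6–B7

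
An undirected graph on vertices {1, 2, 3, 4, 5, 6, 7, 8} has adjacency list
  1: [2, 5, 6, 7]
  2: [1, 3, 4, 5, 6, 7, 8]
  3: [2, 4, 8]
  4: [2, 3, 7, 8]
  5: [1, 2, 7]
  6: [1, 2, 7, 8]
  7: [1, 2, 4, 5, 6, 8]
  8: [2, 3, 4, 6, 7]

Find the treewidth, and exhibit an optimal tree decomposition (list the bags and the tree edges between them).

Each bag holds 4 vertices, so the decomposition has width 3, which upper-bounds the treewidth. On the other hand G contains the 4-clique {2, 3, 4, 8}. A clique must lie in a single bag of any decomposition, so no decomposition can have width below 3. Hence tw(G) = 3 exactly.

Treewidth 3.
One such decomposition:
Bags: B1 = {2, 6, 7, 8}  B2 = {1, 2, 6, 7}  B3 = {2, 4, 7, 8}  B4 = {1, 2, 5, 7}  B5 = {2, 3, 4, 8}
Tree: B1–B2, B1–B3, B2–B4, B3–B5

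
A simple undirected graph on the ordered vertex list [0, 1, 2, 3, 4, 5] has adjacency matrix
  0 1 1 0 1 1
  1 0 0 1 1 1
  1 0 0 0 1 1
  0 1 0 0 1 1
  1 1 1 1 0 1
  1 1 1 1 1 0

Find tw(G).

3

A width-3 tree decomposition is:
Bags: B1 = {0, 2, 4, 5}  B2 = {0, 1, 4, 5}  B3 = {1, 3, 4, 5}
Tree: B1–B2, B2–B3
The largest bag has 4 vertices, giving width 3; this decomposition certifies tw(G) ≤ 3. For the lower bound, the 4 vertices {0, 1, 4, 5} are pairwise adjacent, and any tree decomposition puts a clique entirely inside one bag — forcing width ≥ 3. Hence tw(G) = 3 exactly.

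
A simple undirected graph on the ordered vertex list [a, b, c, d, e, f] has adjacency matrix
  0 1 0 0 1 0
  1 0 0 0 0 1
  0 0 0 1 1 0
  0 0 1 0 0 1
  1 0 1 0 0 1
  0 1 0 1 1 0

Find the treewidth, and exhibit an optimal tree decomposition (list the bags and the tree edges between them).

The largest bag has 3 vertices, giving width 2; this decomposition certifies tw(G) ≤ 2. For the lower bound, G contains the cycle b–a–e–f–b, so G is not a forest; only forests have treewidth ≤ 1, hence tw(G) ≥ 2. Therefore the treewidth is 2.

Treewidth 2.
Bags: B1 = {a, b, f}  B2 = {a, e, f}  B3 = {d, e, f}  B4 = {c, d, e}
Tree: B1–B2, B2–B3, B3–B4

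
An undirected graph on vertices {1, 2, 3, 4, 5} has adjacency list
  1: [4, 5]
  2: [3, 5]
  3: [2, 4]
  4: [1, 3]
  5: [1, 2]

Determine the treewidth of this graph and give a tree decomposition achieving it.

Treewidth 2.
One such decomposition:
Bags: B1 = {1, 3, 4}  B2 = {1, 2, 3}  B3 = {1, 2, 5}
Tree: B1–B2, B2–B3

Each bag holds 3 vertices, so the decomposition has width 2, which upper-bounds the treewidth. For the lower bound, G contains the cycle 1–4–3–2–5–1, so G is not a forest; only forests have treewidth ≤ 1, hence tw(G) ≥ 2. Therefore the treewidth is 2.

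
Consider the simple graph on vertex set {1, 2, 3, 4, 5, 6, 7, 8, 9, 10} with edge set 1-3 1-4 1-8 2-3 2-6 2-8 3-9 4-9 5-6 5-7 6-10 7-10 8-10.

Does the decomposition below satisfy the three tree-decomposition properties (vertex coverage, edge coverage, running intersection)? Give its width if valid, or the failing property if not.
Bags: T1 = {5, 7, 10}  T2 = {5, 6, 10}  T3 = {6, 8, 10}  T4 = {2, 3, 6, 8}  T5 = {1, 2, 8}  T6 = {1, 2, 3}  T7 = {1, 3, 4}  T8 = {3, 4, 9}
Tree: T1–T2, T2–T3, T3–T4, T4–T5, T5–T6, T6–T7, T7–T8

No — bags containing vertex 3 are not connected in the tree.

A tree decomposition must satisfy three properties: every vertex lies in some bag; for every edge, both endpoints lie together in some bag; and for every vertex, the bags containing it form a connected subtree. Here bags containing vertex 3 are not connected in the tree, so the decomposition is invalid.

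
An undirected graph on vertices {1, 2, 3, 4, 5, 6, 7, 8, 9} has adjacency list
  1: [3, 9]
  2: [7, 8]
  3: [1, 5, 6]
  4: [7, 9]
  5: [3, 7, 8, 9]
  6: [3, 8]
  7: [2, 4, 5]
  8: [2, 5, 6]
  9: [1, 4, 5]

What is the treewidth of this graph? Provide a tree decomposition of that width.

Every bag has size at most 4, so the width is 4 − 1 = 3 and tw(G) ≤ 3. For the lower bound: the 4 vertex sets {1,3,6}, {9}, {5}, {2,4,7,8} are disjoint, each induces a connected subgraph, and every pair is joined by at least one edge of G. Contracting each set to a single vertex therefore yields K_{4} as a minor, and since treewidth is minor-monotone, tw(G) ≥ tw(K_{4}) = 3. The upper and lower bounds meet at 3, so that is the treewidth.

Treewidth 3.
One optimal decomposition is:
Bags: B1 = {1, 3, 6, 9}  B2 = {3, 5, 6, 9}  B3 = {5, 6, 8, 9}  B4 = {4, 5, 8, 9}  B5 = {4, 5, 7, 8}  B6 = {2, 4, 7, 8}
Tree: B1–B2, B2–B3, B3–B4, B4–B5, B5–B6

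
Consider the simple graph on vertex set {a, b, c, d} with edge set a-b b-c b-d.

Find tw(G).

1

A width-1 tree decomposition is:
Bags: B1 = {a, b}  B2 = {b, c}  B3 = {b, d}
Tree: B1–B2, B1–B3
Each bag holds 2 vertices, so the decomposition has width 1, which upper-bounds the treewidth. Any graph with an edge has treewidth ≥ 1, and G has the edge a–b. The upper and lower bounds meet at 1, so that is the treewidth.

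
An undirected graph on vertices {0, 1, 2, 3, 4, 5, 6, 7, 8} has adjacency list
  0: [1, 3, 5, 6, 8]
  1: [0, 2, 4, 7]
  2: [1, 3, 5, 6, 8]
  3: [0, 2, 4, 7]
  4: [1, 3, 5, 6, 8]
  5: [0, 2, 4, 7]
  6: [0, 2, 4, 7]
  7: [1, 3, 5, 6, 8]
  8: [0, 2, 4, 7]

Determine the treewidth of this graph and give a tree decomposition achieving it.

Treewidth 4.
One such decomposition:
Bags: B1 = {0, 2, 4, 5, 7}  B2 = {0, 2, 3, 4, 7}  B3 = {0, 1, 2, 4, 7}  B4 = {0, 2, 4, 6, 7}  B5 = {0, 2, 4, 7, 8}
Tree: B1–B2, B2–B3, B3–B4, B4–B5

Every bag has size at most 5, so the width is 5 − 1 = 4 and tw(G) ≤ 4. For the lower bound: the 5 vertex sets {5,7}, {3,4}, {0,1}, {2}, {6} are disjoint, each induces a connected subgraph, and every pair is joined by at least one edge of G. Contracting each set to a single vertex therefore yields K_{5} as a minor, and since treewidth is minor-monotone, tw(G) ≥ tw(K_{5}) = 4. Therefore the treewidth is 4.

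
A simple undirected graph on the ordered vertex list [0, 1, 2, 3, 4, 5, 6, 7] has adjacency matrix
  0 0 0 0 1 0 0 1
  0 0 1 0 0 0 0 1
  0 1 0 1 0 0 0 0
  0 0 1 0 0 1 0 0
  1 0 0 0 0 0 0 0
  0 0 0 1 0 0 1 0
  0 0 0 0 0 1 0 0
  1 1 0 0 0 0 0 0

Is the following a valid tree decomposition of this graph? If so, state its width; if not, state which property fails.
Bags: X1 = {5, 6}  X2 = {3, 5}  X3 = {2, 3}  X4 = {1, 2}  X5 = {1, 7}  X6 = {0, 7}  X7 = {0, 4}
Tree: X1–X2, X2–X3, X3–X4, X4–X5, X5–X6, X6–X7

Vertex coverage: the bags together contain {0, 1, 2, 3, 4, 5, 6, 7}, the full vertex set. Edge coverage: each edge of G has both endpoints in at least one bag. Running intersection: for every vertex, the bags containing it form a connected subtree. All three properties hold, so this is a valid tree decomposition of width max|bag| − 1 = 1, and hence tw(G) ≤ 1.

Yes; width 1.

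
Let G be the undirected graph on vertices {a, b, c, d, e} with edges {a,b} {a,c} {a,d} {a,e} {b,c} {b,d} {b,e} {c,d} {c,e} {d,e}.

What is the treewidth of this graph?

A width-4 tree decomposition is:
Bags: B1 = {a, b, c, d, e}
Tree: (single bag)
A single bag containing all 5 vertices is trivially a valid decomposition of width 4. For the lower bound, the 5 vertices {a, b, c, d, e} are pairwise adjacent, and any tree decomposition puts a clique entirely inside one bag — forcing width ≥ 4. The upper and lower bounds meet at 4, so that is the treewidth.

4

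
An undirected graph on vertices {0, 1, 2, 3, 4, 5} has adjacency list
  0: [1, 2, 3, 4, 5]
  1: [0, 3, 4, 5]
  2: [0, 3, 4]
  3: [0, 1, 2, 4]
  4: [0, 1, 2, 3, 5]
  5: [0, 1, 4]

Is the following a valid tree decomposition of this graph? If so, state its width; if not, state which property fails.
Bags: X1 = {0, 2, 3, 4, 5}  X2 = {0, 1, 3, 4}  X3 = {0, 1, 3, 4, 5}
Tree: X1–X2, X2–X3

A tree decomposition must satisfy three properties: every vertex lies in some bag; for every edge, both endpoints lie together in some bag; and for every vertex, the bags containing it form a connected subtree. Here bags containing vertex 5 are not connected in the tree, so the decomposition is invalid.

No — bags containing vertex 5 are not connected in the tree.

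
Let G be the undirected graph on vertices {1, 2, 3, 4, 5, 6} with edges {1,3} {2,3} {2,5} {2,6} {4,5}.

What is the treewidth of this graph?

1

A width-1 tree decomposition is:
Bags: B1 = {1, 3}  B2 = {2, 3}  B3 = {2, 6}  B4 = {2, 5}  B5 = {4, 5}
Tree: B1–B2, B2–B3, B2–B4, B4–B5
Each bag holds 2 vertices, so the decomposition has width 1, which upper-bounds the treewidth. G has an edge, so its treewidth is at least 1. Therefore the treewidth is 1.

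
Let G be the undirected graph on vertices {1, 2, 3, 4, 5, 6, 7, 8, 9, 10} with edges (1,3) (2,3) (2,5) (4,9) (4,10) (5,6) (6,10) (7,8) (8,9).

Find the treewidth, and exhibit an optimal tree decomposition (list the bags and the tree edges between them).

Treewidth 1.
Bags: B1 = {7, 8}  B2 = {8, 9}  B3 = {4, 9}  B4 = {4, 10}  B5 = {6, 10}  B6 = {5, 6}  B7 = {2, 5}  B8 = {2, 3}  B9 = {1, 3}
Tree: B1–B2, B2–B3, B3–B4, B4–B5, B5–B6, B6–B7, B7–B8, B8–B9

Each bag holds 2 vertices, so the decomposition has width 1, which upper-bounds the treewidth. Since G has at least one edge (e.g. 7–8), it is not an edgeless graph, so tw(G) ≥ 1. Hence tw(G) = 1 exactly.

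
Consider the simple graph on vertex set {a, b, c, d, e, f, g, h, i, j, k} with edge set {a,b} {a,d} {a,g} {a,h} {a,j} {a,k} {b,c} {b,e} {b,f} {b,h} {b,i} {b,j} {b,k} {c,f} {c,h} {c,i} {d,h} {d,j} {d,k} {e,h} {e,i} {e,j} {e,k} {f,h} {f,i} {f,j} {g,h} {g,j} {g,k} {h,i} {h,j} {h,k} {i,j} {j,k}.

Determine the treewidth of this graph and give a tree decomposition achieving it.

Treewidth 4.
One optimal decomposition is:
Bags: B1 = {a, b, h, j, k}  B2 = {b, e, h, j, k}  B3 = {a, d, h, j, k}  B4 = {b, e, h, i, j}  B5 = {b, f, h, i, j}  B6 = {b, c, f, h, i}  B7 = {a, g, h, j, k}
Tree: B1–B2, B1–B3, B2–B4, B4–B5, B5–B6, B1–B7

Every bag has size at most 5, so the width is 5 − 1 = 4 and tw(G) ≤ 4. On the other hand G contains the 5-clique {b, f, h, i, j}. A clique must lie in a single bag of any decomposition, so no decomposition can have width below 4. The upper and lower bounds meet at 4, so that is the treewidth.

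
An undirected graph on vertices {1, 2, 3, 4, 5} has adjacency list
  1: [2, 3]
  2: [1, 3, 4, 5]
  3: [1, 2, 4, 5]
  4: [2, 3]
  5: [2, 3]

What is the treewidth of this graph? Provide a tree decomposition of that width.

The largest bag has 3 vertices, giving width 2; this decomposition certifies tw(G) ≤ 2. On the other hand G contains the 3-clique {1, 2, 3}. A clique must lie in a single bag of any decomposition, so no decomposition can have width below 2. The upper and lower bounds meet at 2, so that is the treewidth.

Treewidth 2.
One optimal decomposition is:
Bags: B1 = {2, 3, 4}  B2 = {1, 2, 3}  B3 = {2, 3, 5}
Tree: B1–B2, B2–B3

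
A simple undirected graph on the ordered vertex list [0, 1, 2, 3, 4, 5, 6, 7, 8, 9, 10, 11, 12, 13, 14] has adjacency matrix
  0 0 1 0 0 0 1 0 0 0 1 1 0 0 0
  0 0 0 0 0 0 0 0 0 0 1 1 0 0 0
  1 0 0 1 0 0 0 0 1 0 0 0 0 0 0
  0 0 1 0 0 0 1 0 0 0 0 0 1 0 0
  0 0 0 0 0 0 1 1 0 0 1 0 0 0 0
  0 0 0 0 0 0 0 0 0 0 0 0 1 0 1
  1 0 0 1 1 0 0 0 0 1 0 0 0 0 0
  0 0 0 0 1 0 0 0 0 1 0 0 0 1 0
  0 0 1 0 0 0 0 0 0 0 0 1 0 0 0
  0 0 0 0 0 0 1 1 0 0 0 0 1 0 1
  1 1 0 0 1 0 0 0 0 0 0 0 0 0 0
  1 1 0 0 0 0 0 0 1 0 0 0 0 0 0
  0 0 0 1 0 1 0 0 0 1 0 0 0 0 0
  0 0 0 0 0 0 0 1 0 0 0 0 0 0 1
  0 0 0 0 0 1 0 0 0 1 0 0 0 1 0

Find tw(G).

A width-3 tree decomposition is:
Bags: B1 = {1, 2, 8, 11}  B2 = {0, 1, 2, 11}  B3 = {0, 1, 2, 10}  B4 = {0, 2, 3, 10}  B5 = {0, 3, 6, 10}  B6 = {3, 4, 6, 10}  B7 = {3, 4, 6, 12}  B8 = {4, 6, 9, 12}  B9 = {4, 7, 9, 12}  B10 = {5, 7, 9, 12}  B11 = {5, 7, 9, 14}  B12 = {5, 7, 13, 14}
Tree: B1–B2, B2–B3, B3–B4, B4–B5, B5–B6, B6–B7, B7–B8, B8–B9, B9–B10, B10–B11, B11–B12
Every bag has size at most 4, so the width is 4 − 1 = 3 and tw(G) ≤ 3. For the lower bound: the 4 vertex sets {1,8,11}, {2}, {0}, {3,4,6,10} are disjoint, each induces a connected subgraph, and every pair is joined by at least one edge of G. Contracting each set to a single vertex therefore yields K_{4} as a minor, and since treewidth is minor-monotone, tw(G) ≥ tw(K_{4}) = 3. Therefore the treewidth is 3.

3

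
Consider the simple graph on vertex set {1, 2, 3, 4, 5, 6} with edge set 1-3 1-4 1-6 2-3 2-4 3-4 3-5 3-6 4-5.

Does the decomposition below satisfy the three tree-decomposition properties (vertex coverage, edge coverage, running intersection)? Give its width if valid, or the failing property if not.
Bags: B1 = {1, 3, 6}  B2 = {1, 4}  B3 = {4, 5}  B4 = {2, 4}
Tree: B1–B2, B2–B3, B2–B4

No — edge (3,4) lies in no bag.

A tree decomposition must satisfy three properties: every vertex lies in some bag; for every edge, both endpoints lie together in some bag; and for every vertex, the bags containing it form a connected subtree. Here edge (3,4) lies in no bag, so the decomposition is invalid.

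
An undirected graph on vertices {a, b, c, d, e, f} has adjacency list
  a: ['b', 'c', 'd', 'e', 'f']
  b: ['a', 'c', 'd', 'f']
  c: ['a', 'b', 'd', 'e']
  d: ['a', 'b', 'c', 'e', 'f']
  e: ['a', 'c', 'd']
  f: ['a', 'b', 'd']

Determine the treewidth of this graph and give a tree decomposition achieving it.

Treewidth 3.
One optimal decomposition is:
Bags: B1 = {a, b, c, d}  B2 = {a, c, d, e}  B3 = {a, b, d, f}
Tree: B1–B2, B1–B3

Every bag has size at most 4, so the width is 4 − 1 = 3 and tw(G) ≤ 3. For the lower bound, the 4 vertices {a, c, d, e} are pairwise adjacent, and any tree decomposition puts a clique entirely inside one bag — forcing width ≥ 3. Hence tw(G) = 3 exactly.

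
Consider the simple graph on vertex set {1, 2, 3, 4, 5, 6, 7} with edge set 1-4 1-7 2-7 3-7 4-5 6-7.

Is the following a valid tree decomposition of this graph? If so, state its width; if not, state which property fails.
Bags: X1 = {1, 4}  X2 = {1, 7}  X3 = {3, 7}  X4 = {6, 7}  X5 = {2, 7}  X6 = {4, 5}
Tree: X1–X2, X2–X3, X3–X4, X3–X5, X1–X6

Yes; width 1.

Checking the three conditions: (i) the bags cover all of {1, 2, 3, 4, 5, 6, 7}; (ii) for each edge, some bag contains both endpoints; (iii) the bags containing any fixed vertex form a subtree. All hold, so the decomposition is valid with width 2 − 1 = 1.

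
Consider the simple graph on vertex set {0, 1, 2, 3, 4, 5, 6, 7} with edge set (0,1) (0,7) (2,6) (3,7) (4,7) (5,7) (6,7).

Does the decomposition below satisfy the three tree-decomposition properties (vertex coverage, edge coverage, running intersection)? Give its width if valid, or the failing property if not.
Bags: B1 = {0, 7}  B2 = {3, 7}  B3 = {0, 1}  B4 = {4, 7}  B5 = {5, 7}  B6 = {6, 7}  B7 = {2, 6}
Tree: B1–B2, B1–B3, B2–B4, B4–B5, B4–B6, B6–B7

Yes; width 1.

Checking the three conditions: (i) the bags cover all of {0, 1, 2, 3, 4, 5, 6, 7}; (ii) for each edge, some bag contains both endpoints; (iii) the bags containing any fixed vertex form a subtree. All hold, so the decomposition is valid with width 2 − 1 = 1.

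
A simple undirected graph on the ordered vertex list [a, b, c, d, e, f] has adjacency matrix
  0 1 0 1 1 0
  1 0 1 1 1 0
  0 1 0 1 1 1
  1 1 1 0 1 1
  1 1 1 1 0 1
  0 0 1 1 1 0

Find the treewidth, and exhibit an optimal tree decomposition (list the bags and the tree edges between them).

Treewidth 3.
One optimal decomposition is:
Bags: B1 = {c, d, e, f}  B2 = {b, c, d, e}  B3 = {a, b, d, e}
Tree: B1–B2, B2–B3

Each bag holds 4 vertices, so the decomposition has width 3, which upper-bounds the treewidth. Conversely, {c, d, e, f} is a clique of size 4, and the vertices of any clique must share a bag in every tree decomposition; so some bag has ≥ 4 vertices and tw(G) ≥ 3. Therefore the treewidth is 3.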